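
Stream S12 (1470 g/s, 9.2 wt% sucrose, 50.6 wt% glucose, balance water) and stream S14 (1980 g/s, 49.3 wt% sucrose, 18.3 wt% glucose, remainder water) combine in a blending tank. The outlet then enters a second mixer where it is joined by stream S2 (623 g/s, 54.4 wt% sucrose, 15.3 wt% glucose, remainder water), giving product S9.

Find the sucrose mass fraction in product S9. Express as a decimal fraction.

0.356

Overall, product flow = 4073 g/s.
sucrose in = 1470×0.092 + 1980×0.493 + 623×0.544 = 1450.3 g/s.
sucrose fraction in S9 = 0.356.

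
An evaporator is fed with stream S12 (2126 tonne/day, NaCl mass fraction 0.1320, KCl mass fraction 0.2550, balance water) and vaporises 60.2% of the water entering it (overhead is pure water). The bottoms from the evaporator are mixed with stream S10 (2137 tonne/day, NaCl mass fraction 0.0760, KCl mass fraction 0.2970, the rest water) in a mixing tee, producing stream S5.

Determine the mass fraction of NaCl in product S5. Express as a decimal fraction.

Vapour removed = 0.602×0.613×2126 = 784.55 tonne/day; concentrate = 1341.5 tonne/day.
NaCl reaching the mixer = 280.63 (from concentrate) + 2137×0.076 = 443.04 tonne/day.
Product flow = 1341.5 + 2137 = 3478.5 tonne/day; NaCl fraction = 0.1274.

0.1274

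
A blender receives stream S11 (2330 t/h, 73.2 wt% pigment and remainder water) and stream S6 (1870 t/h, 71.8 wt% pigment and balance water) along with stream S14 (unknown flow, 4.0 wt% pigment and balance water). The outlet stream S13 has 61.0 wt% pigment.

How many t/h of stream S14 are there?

853 t/h

Let S14 be the unknown flow. Total out = 4200 + S14.
pigment balance: 3048.2 + 0.040·S14 = 0.610·(4200 + S14)
(0.040 − 0.610)·S14 = 0.610×4200 − 3048.2 = -486.22
S14 = -486.22 / -0.570 = 853.02 t/h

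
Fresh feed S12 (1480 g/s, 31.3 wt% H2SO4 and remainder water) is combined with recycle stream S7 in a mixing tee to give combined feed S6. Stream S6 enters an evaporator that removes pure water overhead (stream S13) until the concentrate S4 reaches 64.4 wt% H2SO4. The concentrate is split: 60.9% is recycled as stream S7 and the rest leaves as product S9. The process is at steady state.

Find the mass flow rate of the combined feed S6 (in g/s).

Overall H2SO4 balance (none leaves overhead): H2SO4 in fresh feed = H2SO4 in product, i.e. 1480×0.313 = (1−0.609)·S4·0.644.
S4 = 463.24/(0.644×0.391) = 1839.7 g/s.
Recycle S7 = 0.609×1839.7 = 1120.4 g/s.
Combined feed S6 = 1480 + 1120.4 = 2600.4 g/s.

2600 g/s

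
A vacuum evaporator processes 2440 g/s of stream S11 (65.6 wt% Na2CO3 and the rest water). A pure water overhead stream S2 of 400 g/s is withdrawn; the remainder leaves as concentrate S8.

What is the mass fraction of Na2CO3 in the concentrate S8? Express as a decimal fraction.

Na2CO3 is not removed: 2440×0.656 = 1600.6 g/s of Na2CO3 enters S8.
Concentrate = 2440 − 400 = 2040 g/s.
Mass fraction = 1600.6/2040 = 0.7846.

0.7846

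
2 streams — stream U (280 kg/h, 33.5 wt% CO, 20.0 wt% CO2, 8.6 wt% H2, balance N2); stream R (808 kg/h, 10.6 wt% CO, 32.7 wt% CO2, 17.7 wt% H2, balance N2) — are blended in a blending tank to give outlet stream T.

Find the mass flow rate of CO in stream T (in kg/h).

CO out = CO in = 280×0.335 + 808×0.106 = 179.45 kg/h.

179.4 kg/h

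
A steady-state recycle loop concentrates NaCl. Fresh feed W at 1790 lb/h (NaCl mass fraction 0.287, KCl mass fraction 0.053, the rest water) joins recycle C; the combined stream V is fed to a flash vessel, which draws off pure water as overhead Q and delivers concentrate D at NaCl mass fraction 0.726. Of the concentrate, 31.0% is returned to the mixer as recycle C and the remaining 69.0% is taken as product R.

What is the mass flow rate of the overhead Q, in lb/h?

1082 lb/h

Overall NaCl balance (none leaves overhead): NaCl in fresh feed = NaCl in product, i.e. 1790×0.287 = (1−0.310)·D·0.726.
D = 513.73/(0.726×0.690) = 1025.5 lb/h.
Recycle C = 0.310×1025.5 = 317.91 lb/h.
Combined feed V = 1790 + 317.91 = 2107.9 lb/h.
Overhead Q = V − D = 2107.9 − 1025.5 = 1082.4 lb/h.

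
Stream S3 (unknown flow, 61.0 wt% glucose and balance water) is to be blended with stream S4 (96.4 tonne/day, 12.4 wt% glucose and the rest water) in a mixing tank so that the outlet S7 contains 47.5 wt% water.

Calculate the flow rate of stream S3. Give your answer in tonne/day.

Let S3 be the unknown flow. Total out = 96.4 + S3.
water balance: 84.446 + 0.390·S3 = 0.475·(96.4 + S3)
(0.390 − 0.475)·S3 = 0.475×96.4 − 84.446 = -38.656
S3 = -38.656 / -0.085 = 454.78 tonne/day

454.8 tonne/day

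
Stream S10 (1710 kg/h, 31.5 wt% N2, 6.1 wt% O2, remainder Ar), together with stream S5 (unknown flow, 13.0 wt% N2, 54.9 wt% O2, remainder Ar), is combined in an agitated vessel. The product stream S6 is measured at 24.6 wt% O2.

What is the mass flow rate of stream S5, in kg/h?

Let S5 be the unknown flow. Total out = 1710 + S5.
O2 balance: 104.31 + 0.549·S5 = 0.246·(1710 + S5)
(0.549 − 0.246)·S5 = 0.246×1710 − 104.31 = 316.35
S5 = 316.35 / 0.303 = 1044.1 kg/h

1044 kg/h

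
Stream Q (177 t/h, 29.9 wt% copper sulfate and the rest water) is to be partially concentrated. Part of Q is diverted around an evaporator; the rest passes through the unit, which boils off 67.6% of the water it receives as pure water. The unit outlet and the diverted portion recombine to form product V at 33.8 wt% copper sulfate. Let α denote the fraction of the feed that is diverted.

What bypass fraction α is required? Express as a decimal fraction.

0.757

All 177×0.299 = 52.923 t/h of copper sulfate reaches V, so V = 52.923/0.338 = 156.58 t/h and vapour = 20.423 t/h.
The evaporator receives (1−α)·177 of feed at 0.701 water and removes 0.676 of that water:
0.676×0.701×(1−α)×177 = 20.423
(1−α) = 20.423/83.876 = 0.2435;  α = 0.7565.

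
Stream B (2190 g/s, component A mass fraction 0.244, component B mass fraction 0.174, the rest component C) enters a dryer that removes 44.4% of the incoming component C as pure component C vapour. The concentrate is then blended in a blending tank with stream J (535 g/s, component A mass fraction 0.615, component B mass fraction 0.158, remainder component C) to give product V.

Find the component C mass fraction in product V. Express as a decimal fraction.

0.384

Vapour removed = 0.444×0.582×2190 = 565.91 g/s; concentrate = 1624.1 g/s.
component C reaching the mixer = 708.67 (from concentrate) + 535×0.227 = 830.11 g/s.
Product flow = 1624.1 + 535 = 2159.1 g/s; component C fraction = 0.384.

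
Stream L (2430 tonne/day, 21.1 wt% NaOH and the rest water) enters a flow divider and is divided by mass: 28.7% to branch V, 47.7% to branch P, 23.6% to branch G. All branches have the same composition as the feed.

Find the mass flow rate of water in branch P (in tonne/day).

Branch P total = 0.477×2430 = 1159.1 tonne/day.
water in P = 0.789×1159.1 = 914.54 tonne/day.

914.5 tonne/day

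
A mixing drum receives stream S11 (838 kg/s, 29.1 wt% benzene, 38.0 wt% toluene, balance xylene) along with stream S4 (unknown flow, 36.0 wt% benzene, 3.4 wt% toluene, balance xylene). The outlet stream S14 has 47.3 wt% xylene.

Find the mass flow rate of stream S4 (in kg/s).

907.3 kg/s

Let S4 be the unknown flow. Total out = 838 + S4.
xylene balance: 275.7 + 0.606·S4 = 0.473·(838 + S4)
(0.606 − 0.473)·S4 = 0.473×838 − 275.7 = 120.67
S4 = 120.67 / 0.133 = 907.31 kg/s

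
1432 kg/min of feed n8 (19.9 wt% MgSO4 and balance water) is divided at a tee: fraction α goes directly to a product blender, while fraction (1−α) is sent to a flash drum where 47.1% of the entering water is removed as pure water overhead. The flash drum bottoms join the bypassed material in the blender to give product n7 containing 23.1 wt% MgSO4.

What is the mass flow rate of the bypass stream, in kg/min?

All 1432×0.199 = 284.97 kg/min of MgSO4 reaches n7, so n7 = 284.97/0.231 = 1233.6 kg/min and vapour = 198.37 kg/min.
The evaporator receives (1−α)·1432 of feed at 0.801 water and removes 0.471 of that water:
0.471×0.801×(1−α)×1432 = 198.37
(1−α) = 198.37/540.25 = 0.3672;  α = 0.6328.
Bypass flow = 0.6328×1432 = 906.19 kg/min.

906.2 kg/min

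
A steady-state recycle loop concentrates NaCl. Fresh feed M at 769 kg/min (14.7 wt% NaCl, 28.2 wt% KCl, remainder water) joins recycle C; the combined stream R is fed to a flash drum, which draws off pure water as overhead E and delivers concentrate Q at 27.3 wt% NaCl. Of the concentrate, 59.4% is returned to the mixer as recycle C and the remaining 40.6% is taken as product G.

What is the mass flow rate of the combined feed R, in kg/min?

1375 kg/min

Overall NaCl balance (none leaves overhead): NaCl in fresh feed = NaCl in product, i.e. 769×0.147 = (1−0.594)·Q·0.273.
Q = 113.04/(0.273×0.406) = 1019.9 kg/min.
Recycle C = 0.594×1019.9 = 605.82 kg/min.
Combined feed R = 769 + 605.82 = 1374.8 kg/min.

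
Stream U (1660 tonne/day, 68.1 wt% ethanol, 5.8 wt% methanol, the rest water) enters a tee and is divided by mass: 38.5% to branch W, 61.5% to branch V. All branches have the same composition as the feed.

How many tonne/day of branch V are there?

Branch V flow = 0.615×1660 = 1020.9 tonne/day.

1021 tonne/day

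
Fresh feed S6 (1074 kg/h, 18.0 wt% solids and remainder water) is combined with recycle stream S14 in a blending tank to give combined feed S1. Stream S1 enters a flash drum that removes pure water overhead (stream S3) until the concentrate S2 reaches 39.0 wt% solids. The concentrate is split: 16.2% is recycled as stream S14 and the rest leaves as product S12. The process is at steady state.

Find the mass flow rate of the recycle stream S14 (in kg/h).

Overall solids balance (none leaves overhead): solids in fresh feed = solids in product, i.e. 1074×0.180 = (1−0.162)·S2·0.390.
S2 = 193.32/(0.390×0.838) = 591.52 kg/h.
Recycle S14 = 0.162×591.52 = 95.826 kg/h.

95.83 kg/h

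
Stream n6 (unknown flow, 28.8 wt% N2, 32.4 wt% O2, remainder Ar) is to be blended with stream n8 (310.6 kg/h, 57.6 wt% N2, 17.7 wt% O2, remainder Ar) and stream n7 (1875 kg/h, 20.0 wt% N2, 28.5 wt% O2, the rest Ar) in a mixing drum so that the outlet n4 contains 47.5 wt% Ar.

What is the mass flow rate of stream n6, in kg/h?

Let n6 be the unknown flow. Total out = 2185.6 + n6.
Ar balance: 1042.3 + 0.388·n6 = 0.475·(2185.6 + n6)
(0.388 − 0.475)·n6 = 0.475×2185.6 − 1042.3 = -4.1832
n6 = -4.1832 / -0.087 = 48.083 kg/h

48.08 kg/h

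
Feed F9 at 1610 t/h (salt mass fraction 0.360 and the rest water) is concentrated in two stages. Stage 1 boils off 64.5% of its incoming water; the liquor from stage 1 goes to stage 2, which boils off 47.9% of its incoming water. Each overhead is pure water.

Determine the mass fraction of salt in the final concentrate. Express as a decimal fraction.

water in feed = 1610×0.640 = 1030.4 t/h.
After stage 1: water left = (1−0.645)×1030.4 = 365.79; stream total = 945.39 t/h.
After stage 2: water left = (1−0.479)×365.79 = 190.58; final concentrate = 770.18 t/h.
salt fraction = 579.6/770.18 = 0.753.

0.753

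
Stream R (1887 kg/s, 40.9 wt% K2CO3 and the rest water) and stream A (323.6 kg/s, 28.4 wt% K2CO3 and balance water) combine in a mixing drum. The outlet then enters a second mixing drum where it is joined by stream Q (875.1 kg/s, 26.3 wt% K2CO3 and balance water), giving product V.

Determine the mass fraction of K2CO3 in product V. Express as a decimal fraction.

0.3545

Overall, product flow = 3085.7 kg/s.
K2CO3 in = 1887×0.409 + 323.6×0.284 + 875.1×0.263 = 1093.8 kg/s.
K2CO3 fraction in V = 0.3545.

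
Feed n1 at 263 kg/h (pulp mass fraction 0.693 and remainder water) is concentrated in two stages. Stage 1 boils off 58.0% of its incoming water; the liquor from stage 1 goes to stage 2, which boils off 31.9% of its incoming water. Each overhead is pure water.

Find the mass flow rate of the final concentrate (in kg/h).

water in feed = 263×0.307 = 80.741 kg/h.
After stage 1: water left = (1−0.580)×80.741 = 33.911; stream total = 216.17 kg/h.
After stage 2: water left = (1−0.319)×33.911 = 23.094; final concentrate = 205.35 kg/h.

205.4 kg/h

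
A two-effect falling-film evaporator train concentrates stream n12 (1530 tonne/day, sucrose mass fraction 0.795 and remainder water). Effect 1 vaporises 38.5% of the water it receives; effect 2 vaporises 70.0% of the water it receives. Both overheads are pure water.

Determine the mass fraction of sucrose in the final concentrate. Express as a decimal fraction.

0.955

water in feed = 1530×0.205 = 313.65 tonne/day.
After stage 1: water left = (1−0.385)×313.65 = 192.89; stream total = 1409.2 tonne/day.
After stage 2: water left = (1−0.700)×192.89 = 57.868; final concentrate = 1274.2 tonne/day.
sucrose fraction = 1216.4/1274.2 = 0.955.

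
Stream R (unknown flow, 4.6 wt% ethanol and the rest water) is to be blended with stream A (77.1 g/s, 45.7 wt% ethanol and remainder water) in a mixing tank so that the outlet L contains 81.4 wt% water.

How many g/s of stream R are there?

149.2 g/s

Let R be the unknown flow. Total out = 77.1 + R.
water balance: 41.865 + 0.954·R = 0.814·(77.1 + R)
(0.954 − 0.814)·R = 0.814×77.1 − 41.865 = 20.894
R = 20.894 / 0.140 = 149.24 g/s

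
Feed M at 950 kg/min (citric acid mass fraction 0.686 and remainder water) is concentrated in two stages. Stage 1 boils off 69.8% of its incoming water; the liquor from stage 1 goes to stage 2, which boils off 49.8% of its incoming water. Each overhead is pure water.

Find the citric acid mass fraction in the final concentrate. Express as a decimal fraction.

0.935

water in feed = 950×0.314 = 298.3 kg/min.
After stage 1: water left = (1−0.698)×298.3 = 90.087; stream total = 741.79 kg/min.
After stage 2: water left = (1−0.498)×90.087 = 45.223; final concentrate = 696.92 kg/min.
citric acid fraction = 651.7/696.92 = 0.935.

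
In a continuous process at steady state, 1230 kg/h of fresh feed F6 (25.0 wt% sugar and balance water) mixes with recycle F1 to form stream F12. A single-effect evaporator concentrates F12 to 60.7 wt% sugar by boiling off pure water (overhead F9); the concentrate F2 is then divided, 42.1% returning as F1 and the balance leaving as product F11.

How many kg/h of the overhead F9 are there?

723.4 kg/h

Overall sugar balance (none leaves overhead): sugar in fresh feed = sugar in product, i.e. 1230×0.250 = (1−0.421)·F2·0.607.
F2 = 307.5/(0.607×0.579) = 874.94 kg/h.
Recycle F1 = 0.421×874.94 = 368.35 kg/h.
Combined feed F12 = 1230 + 368.35 = 1598.3 kg/h.
Overhead F9 = F12 − F2 = 1598.3 − 874.94 = 723.41 kg/h.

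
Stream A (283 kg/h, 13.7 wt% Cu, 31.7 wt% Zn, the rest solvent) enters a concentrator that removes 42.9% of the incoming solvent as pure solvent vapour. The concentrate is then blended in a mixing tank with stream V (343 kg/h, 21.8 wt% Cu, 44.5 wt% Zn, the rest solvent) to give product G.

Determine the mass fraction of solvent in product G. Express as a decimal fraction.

0.364

Vapour removed = 0.429×0.546×283 = 66.288 kg/h; concentrate = 216.71 kg/h.
solvent reaching the mixer = 88.23 (from concentrate) + 343×0.337 = 203.82 kg/h.
Product flow = 216.71 + 343 = 559.71 kg/h; solvent fraction = 0.364.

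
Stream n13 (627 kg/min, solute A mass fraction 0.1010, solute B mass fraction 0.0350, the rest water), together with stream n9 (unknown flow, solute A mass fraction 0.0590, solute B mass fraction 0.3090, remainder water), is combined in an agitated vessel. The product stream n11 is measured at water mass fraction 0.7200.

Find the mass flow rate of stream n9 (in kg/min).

1026 kg/min

Let n9 be the unknown flow. Total out = 627 + n9.
water balance: 541.73 + 0.632·n9 = 0.720·(627 + n9)
(0.632 − 0.720)·n9 = 0.720×627 − 541.73 = -90.288
n9 = -90.288 / -0.088 = 1026 kg/min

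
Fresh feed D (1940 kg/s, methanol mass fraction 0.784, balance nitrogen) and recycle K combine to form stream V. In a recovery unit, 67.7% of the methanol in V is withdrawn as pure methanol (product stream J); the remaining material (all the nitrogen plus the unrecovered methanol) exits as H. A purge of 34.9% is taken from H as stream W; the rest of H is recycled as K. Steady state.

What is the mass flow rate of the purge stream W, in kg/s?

636.1 kg/s

nitrogen enters only via D and leaves only via the purge: 1940×0.216 = 0.349×(nitrogen in H), and the recovery unit passes all nitrogen, so nitrogen in V = nitrogen in H = 1200.7 kg/s.
methanol in V: m_A = 1940×0.784 + (1−0.349)·(1−0.677)·m_A, so m_A = 1521/0.7897 = 1925.9 kg/s.
H = (1−0.677)×1925.9 + 1200.7 = 1822.8 kg/s.
Purge W = 0.349×1822.8 = 636.14 kg/s.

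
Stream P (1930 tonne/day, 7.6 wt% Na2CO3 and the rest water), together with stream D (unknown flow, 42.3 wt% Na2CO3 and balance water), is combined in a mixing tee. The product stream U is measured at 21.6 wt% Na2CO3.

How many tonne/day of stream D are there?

1305 tonne/day

Let D be the unknown flow. Total out = 1930 + D.
Na2CO3 balance: 146.68 + 0.423·D = 0.216·(1930 + D)
(0.423 − 0.216)·D = 0.216×1930 − 146.68 = 270.2
D = 270.2 / 0.207 = 1305.3 tonne/day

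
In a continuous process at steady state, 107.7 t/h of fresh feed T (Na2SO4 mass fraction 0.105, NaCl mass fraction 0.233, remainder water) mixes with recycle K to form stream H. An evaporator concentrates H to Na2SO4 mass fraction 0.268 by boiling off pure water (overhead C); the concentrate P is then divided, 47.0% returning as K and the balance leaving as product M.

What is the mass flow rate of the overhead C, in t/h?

Overall Na2SO4 balance (none leaves overhead): Na2SO4 in fresh feed = Na2SO4 in product, i.e. 107.7×0.105 = (1−0.470)·P·0.268.
P = 11.309/(0.268×0.530) = 79.615 t/h.
Recycle K = 0.470×79.615 = 37.419 t/h.
Combined feed H = 107.7 + 37.419 = 145.12 t/h.
Overhead C = H − P = 145.12 − 79.615 = 65.504 t/h.

65.5 t/h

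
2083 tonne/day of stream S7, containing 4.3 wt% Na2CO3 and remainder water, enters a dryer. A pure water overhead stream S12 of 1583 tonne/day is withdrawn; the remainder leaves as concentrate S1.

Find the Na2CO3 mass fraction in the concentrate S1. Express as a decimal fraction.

Na2CO3 is not removed: 2083×0.043 = 89.569 tonne/day of Na2CO3 enters S1.
Concentrate = 2083 − 1583 = 500 tonne/day.
Mass fraction = 89.569/500 = 0.179.

0.179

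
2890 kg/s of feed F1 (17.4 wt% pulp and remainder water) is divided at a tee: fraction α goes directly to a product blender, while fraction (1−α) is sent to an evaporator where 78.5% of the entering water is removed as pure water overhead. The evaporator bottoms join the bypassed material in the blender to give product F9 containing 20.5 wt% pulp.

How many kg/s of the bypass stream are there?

2216 kg/s

All 2890×0.174 = 502.86 kg/s of pulp reaches F9, so F9 = 502.86/0.205 = 2453 kg/s and vapour = 437.02 kg/s.
The evaporator receives (1−α)·2890 of feed at 0.826 water and removes 0.785 of that water:
0.785×0.826×(1−α)×2890 = 437.02
(1−α) = 437.02/1873.9 = 0.2332;  α = 0.7668.
Bypass flow = 0.7668×2890 = 2216 kg/s.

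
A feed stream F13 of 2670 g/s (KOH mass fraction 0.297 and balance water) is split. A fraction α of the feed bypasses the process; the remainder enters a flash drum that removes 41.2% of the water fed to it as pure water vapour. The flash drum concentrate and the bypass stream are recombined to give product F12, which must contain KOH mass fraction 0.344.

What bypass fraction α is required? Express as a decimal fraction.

All 2670×0.297 = 792.99 g/s of KOH reaches F12, so F12 = 792.99/0.344 = 2305.2 g/s and vapour = 364.8 g/s.
The evaporator receives (1−α)·2670 of feed at 0.703 water and removes 0.412 of that water:
0.412×0.703×(1−α)×2670 = 364.8
(1−α) = 364.8/773.33 = 0.4717;  α = 0.5283.

0.528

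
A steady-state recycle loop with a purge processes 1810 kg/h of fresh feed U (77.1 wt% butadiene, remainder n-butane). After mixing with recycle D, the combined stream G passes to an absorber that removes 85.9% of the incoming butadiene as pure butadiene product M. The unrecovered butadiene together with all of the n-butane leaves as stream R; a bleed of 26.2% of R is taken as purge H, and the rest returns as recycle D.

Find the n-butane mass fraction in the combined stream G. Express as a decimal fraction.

0.5039

n-butane enters only via U and leaves only via the purge: 1810×0.229 = 0.262×(n-butane in R), and the absorber passes all n-butane, so n-butane in G = n-butane in R = 1582 kg/h.
butadiene in G: m_A = 1810×0.771 + (1−0.262)·(1−0.859)·m_A, so m_A = 1395.5/0.8959 = 1557.6 kg/h.
G = 1557.6 + 1582 = 3139.6 kg/h.
n-butane fraction in G = 1582/3139.6 = 0.5039.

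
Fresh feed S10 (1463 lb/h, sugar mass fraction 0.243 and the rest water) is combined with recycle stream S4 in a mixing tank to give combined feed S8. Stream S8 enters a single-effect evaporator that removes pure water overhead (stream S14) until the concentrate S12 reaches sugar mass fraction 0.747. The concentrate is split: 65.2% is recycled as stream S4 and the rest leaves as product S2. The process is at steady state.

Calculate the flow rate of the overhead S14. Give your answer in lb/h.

Overall sugar balance (none leaves overhead): sugar in fresh feed = sugar in product, i.e. 1463×0.243 = (1−0.652)·S12·0.747.
S12 = 355.51/(0.747×0.348) = 1367.6 lb/h.
Recycle S4 = 0.652×1367.6 = 891.66 lb/h.
Combined feed S8 = 1463 + 891.66 = 2354.7 lb/h.
Overhead S14 = S8 − S12 = 2354.7 − 1367.6 = 987.08 lb/h.

987.1 lb/h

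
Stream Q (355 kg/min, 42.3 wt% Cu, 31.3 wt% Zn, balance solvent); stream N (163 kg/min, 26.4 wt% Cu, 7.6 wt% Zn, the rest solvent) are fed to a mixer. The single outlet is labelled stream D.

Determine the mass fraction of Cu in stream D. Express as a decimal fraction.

Total flow out = 355 + 163 = 518 kg/min.
Cu in = 355×0.423 + 163×0.264 = 193.2 kg/min.
Cu mass fraction in D = 193.2/518 = 0.373.

0.373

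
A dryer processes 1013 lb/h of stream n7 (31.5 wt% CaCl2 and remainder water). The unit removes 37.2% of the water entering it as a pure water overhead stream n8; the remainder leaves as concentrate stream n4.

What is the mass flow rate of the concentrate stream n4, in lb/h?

water entering = 1013×0.685 = 693.91 lb/h; overhead removed = 0.372×693.91 = 258.13 lb/h.
Concentrate = 1013 − 258.13 = 754.87 lb/h.

754.9 lb/h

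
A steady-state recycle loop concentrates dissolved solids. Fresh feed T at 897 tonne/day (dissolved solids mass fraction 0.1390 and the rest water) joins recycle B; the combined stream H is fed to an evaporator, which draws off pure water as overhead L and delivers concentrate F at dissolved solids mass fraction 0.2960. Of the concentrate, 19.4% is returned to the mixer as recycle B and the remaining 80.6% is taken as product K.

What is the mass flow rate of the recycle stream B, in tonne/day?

101.4 tonne/day

Overall dissolved solids balance (none leaves overhead): dissolved solids in fresh feed = dissolved solids in product, i.e. 897×0.139 = (1−0.194)·F·0.296.
F = 124.68/(0.296×0.806) = 522.61 tonne/day.
Recycle B = 0.194×522.61 = 101.39 tonne/day.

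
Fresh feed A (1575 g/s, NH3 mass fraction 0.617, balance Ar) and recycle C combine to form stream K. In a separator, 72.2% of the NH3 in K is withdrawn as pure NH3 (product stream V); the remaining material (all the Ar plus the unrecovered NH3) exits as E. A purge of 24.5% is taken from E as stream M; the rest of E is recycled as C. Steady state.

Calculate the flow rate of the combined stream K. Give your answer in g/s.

Ar enters only via A and leaves only via the purge: 1575×0.383 = 0.245×(Ar in E), and the separator passes all Ar, so Ar in K = Ar in E = 2462.1 g/s.
NH3 in K: m_A = 1575×0.617 + (1−0.245)·(1−0.722)·m_A, so m_A = 971.77/0.7901 = 1229.9 g/s.
K = 1229.9 + 2462.1 = 3692.1 g/s.

3692 g/s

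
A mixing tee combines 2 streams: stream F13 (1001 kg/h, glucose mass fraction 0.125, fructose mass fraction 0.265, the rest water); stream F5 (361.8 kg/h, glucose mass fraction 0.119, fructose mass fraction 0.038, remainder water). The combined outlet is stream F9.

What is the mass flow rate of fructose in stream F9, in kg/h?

279 kg/h

fructose out = fructose in = 1001×0.265 + 361.8×0.038 = 279.01 kg/h.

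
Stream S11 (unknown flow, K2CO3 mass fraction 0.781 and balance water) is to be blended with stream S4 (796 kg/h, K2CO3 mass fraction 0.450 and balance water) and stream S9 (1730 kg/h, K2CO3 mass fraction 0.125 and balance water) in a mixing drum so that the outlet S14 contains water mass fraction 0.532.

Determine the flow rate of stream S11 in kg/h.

1942 kg/h

Let S11 be the unknown flow. Total out = 2526 + S11.
water balance: 1951.5 + 0.219·S11 = 0.532·(2526 + S11)
(0.219 − 0.532)·S11 = 0.532×2526 − 1951.5 = -607.72
S11 = -607.72 / -0.313 = 1941.6 kg/h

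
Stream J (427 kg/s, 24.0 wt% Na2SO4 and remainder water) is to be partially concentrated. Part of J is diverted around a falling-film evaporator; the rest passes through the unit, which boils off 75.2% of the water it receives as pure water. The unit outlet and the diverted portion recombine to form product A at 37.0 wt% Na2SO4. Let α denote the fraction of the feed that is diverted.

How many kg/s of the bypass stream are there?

164.5 kg/s

All 427×0.240 = 102.48 kg/s of Na2SO4 reaches A, so A = 102.48/0.370 = 276.97 kg/s and vapour = 150.03 kg/s.
The evaporator receives (1−α)·427 of feed at 0.760 water and removes 0.752 of that water:
0.752×0.760×(1−α)×427 = 150.03
(1−α) = 150.03/244.04 = 0.6148;  α = 0.3852.
Bypass flow = 0.3852×427 = 164.49 kg/s.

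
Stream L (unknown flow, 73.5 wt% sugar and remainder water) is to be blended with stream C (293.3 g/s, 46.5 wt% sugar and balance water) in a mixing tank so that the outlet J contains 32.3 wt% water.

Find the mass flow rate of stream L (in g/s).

1072 g/s

Let L be the unknown flow. Total out = 293.3 + L.
water balance: 156.92 + 0.265·L = 0.323·(293.3 + L)
(0.265 − 0.323)·L = 0.323×293.3 − 156.92 = -62.18
L = -62.18 / -0.058 = 1072.1 g/s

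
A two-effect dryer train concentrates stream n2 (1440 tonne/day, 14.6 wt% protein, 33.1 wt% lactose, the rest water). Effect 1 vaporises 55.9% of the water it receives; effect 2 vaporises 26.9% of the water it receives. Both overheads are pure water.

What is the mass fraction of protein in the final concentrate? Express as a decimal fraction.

water in feed = 1440×0.523 = 753.12 tonne/day.
After stage 1: water left = (1−0.559)×753.12 = 332.13; stream total = 1019 tonne/day.
After stage 2: water left = (1−0.269)×332.13 = 242.78; final concentrate = 929.66 tonne/day.
protein fraction = 210.24/929.66 = 0.2261.

0.2261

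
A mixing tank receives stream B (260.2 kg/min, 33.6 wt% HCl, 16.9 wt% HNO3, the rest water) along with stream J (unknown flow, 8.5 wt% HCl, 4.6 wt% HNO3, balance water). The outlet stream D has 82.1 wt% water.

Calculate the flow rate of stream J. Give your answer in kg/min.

1767 kg/min

Let J be the unknown flow. Total out = 260.2 + J.
water balance: 128.8 + 0.869·J = 0.821·(260.2 + J)
(0.869 − 0.821)·J = 0.821×260.2 − 128.8 = 84.825
J = 84.825 / 0.048 = 1767.2 kg/min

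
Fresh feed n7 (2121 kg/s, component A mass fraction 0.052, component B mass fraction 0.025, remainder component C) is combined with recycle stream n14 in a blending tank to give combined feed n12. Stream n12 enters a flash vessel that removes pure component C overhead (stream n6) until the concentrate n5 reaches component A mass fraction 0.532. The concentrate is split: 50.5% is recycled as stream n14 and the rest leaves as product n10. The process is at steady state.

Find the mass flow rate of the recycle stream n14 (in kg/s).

211.5 kg/s

Overall component A balance (none leaves overhead): component A in fresh feed = component A in product, i.e. 2121×0.052 = (1−0.505)·n5·0.532.
n5 = 110.29/(0.532×0.495) = 418.82 kg/s.
Recycle n14 = 0.505×418.82 = 211.5 kg/s.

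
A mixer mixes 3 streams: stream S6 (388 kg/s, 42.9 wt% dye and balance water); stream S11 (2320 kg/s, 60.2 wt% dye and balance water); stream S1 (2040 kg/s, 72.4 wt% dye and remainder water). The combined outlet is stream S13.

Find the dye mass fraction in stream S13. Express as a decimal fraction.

0.640

Total flow out = 388 + 2320 + 2040 = 4748 kg/s.
dye in = 388×0.429 + 2320×0.602 + 2040×0.724 = 3040.1 kg/s.
dye mass fraction in S13 = 3040.1/4748 = 0.640.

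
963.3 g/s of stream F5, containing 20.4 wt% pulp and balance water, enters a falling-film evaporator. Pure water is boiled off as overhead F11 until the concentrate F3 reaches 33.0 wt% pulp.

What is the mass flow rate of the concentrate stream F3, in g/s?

595.5 g/s

pulp is conserved: 963.3×0.204 = 196.51 g/s all reports to the concentrate.
Concentrate = 196.51/(target fraction) = 595.49 g/s.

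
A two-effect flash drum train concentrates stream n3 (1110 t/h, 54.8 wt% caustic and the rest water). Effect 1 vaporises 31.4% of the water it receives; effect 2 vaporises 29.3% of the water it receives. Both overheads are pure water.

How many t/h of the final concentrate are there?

851.6 t/h

water in feed = 1110×0.452 = 501.72 t/h.
After stage 1: water left = (1−0.314)×501.72 = 344.18; stream total = 952.46 t/h.
After stage 2: water left = (1−0.293)×344.18 = 243.34; final concentrate = 851.62 t/h.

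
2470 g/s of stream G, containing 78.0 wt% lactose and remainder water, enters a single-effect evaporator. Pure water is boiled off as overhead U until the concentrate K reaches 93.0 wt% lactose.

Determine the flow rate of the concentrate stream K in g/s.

lactose is conserved: 2470×0.780 = 1926.6 g/s all reports to the concentrate.
Concentrate = 1926.6/(target fraction) = 2071.6 g/s.

2072 g/s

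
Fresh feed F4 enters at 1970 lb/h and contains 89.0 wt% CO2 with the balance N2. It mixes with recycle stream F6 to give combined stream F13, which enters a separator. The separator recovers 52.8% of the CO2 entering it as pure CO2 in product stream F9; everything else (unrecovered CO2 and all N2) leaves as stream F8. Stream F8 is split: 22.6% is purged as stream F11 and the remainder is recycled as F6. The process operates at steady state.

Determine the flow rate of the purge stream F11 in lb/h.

511.4 lb/h

N2 enters only via F4 and leaves only via the purge: 1970×0.110 = 0.226×(N2 in F8), and the separator passes all N2, so N2 in F13 = N2 in F8 = 958.85 lb/h.
CO2 in F13: m_A = 1970×0.890 + (1−0.226)·(1−0.528)·m_A, so m_A = 1753.3/0.6347 = 2762.5 lb/h.
F8 = (1−0.528)×2762.5 + 958.85 = 2262.8 lb/h.
Purge F11 = 0.226×2262.8 = 511.38 lb/h.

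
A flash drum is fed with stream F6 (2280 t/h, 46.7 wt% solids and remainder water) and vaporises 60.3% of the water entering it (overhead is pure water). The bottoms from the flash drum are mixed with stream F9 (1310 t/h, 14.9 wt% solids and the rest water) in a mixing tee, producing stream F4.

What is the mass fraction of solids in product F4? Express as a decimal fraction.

0.441

Vapour removed = 0.603×0.533×2280 = 732.79 t/h; concentrate = 1547.2 t/h.
solids reaching the mixer = 1064.8 (from concentrate) + 1310×0.149 = 1260 t/h.
Product flow = 1547.2 + 1310 = 2857.2 t/h; solids fraction = 0.441.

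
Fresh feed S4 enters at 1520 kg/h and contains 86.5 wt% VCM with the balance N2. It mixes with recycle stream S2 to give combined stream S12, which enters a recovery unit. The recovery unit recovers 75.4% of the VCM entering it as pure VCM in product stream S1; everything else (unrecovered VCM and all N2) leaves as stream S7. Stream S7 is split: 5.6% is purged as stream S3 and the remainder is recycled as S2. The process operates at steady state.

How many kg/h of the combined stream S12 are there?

N2 enters only via S4 and leaves only via the purge: 1520×0.135 = 0.056×(N2 in S7), and the recovery unit passes all N2, so N2 in S12 = N2 in S7 = 3664.3 kg/h.
VCM in S12: m_A = 1520×0.865 + (1−0.056)·(1−0.754)·m_A, so m_A = 1314.8/0.7678 = 1712.5 kg/h.
S12 = 1712.5 + 3664.3 = 5376.8 kg/h.

5377 kg/h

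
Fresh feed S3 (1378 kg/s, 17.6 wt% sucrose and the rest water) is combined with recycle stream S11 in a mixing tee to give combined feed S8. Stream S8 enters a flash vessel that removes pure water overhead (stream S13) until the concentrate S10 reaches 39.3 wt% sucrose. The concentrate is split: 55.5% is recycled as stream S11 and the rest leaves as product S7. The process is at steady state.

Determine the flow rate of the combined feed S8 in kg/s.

2148 kg/s

Overall sucrose balance (none leaves overhead): sucrose in fresh feed = sucrose in product, i.e. 1378×0.176 = (1−0.555)·S10·0.393.
S10 = 242.53/(0.393×0.445) = 1386.8 kg/s.
Recycle S11 = 0.555×1386.8 = 769.67 kg/s.
Combined feed S8 = 1378 + 769.67 = 2147.7 kg/s.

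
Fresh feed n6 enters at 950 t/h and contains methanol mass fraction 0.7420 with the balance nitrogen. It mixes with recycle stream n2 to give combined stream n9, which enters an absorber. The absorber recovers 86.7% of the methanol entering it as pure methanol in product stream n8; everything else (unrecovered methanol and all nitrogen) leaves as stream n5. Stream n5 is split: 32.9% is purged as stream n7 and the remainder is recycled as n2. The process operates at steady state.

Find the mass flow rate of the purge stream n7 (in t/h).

nitrogen enters only via n6 and leaves only via the purge: 950×0.258 = 0.329×(nitrogen in n5), and the absorber passes all nitrogen, so nitrogen in n9 = nitrogen in n5 = 744.98 t/h.
methanol in n9: m_A = 950×0.742 + (1−0.329)·(1−0.867)·m_A, so m_A = 704.9/0.9108 = 773.97 t/h.
n5 = (1−0.867)×773.97 + 744.98 = 847.92 t/h.
Purge n7 = 0.329×847.92 = 278.97 t/h.

279 t/h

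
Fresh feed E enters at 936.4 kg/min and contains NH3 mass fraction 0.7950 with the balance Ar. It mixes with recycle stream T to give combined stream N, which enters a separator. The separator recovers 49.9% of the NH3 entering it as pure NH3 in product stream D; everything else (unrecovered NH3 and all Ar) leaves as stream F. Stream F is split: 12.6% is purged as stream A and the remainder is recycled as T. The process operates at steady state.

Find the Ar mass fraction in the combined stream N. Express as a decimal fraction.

0.5350

Ar enters only via E and leaves only via the purge: 936.4×0.205 = 0.126×(Ar in F), and the separator passes all Ar, so Ar in N = Ar in F = 1523.5 kg/min.
NH3 in N: m_A = 936.4×0.795 + (1−0.126)·(1−0.499)·m_A, so m_A = 744.44/0.5621 = 1324.3 kg/min.
N = 1324.3 + 1523.5 = 2847.8 kg/min.
Ar fraction in N = 1523.5/2847.8 = 0.5350.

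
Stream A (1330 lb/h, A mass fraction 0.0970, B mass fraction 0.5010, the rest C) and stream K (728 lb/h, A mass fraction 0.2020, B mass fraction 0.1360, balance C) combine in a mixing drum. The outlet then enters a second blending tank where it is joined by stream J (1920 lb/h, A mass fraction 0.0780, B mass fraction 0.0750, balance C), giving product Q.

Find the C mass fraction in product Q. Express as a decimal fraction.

Overall, product flow = 3978 lb/h.
C in = 1330×0.402 + 728×0.662 + 1920×0.847 = 2642.8 lb/h.
C fraction in Q = 0.6644.

0.6644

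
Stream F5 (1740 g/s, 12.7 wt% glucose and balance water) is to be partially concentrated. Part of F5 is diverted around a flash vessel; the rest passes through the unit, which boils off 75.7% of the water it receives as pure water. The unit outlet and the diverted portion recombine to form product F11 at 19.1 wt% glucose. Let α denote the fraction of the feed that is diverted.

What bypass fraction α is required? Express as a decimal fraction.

All 1740×0.127 = 220.98 g/s of glucose reaches F11, so F11 = 220.98/0.191 = 1157 g/s and vapour = 583.04 g/s.
The evaporator receives (1−α)·1740 of feed at 0.873 water and removes 0.757 of that water:
0.757×0.873×(1−α)×1740 = 583.04
(1−α) = 583.04/1149.9 = 0.5070;  α = 0.4930.

0.493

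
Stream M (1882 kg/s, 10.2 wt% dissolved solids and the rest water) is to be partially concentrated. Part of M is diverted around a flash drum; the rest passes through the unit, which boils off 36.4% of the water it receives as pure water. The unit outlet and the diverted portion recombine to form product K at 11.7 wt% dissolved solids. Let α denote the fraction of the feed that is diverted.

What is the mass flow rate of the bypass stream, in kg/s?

1144 kg/s

All 1882×0.102 = 191.96 kg/s of dissolved solids reaches K, so K = 191.96/0.117 = 1640.7 kg/s and vapour = 241.28 kg/s.
The evaporator receives (1−α)·1882 of feed at 0.898 water and removes 0.364 of that water:
0.364×0.898×(1−α)×1882 = 241.28
(1−α) = 241.28/615.17 = 0.3922;  α = 0.6078.
Bypass flow = 0.6078×1882 = 1143.8 kg/s.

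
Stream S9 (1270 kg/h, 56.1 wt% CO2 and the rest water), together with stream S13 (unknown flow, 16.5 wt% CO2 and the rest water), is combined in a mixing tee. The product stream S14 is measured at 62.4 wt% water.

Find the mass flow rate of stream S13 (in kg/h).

Let S13 be the unknown flow. Total out = 1270 + S13.
water balance: 557.53 + 0.835·S13 = 0.624·(1270 + S13)
(0.835 − 0.624)·S13 = 0.624×1270 − 557.53 = 234.95
S13 = 234.95 / 0.211 = 1113.5 kg/h

1114 kg/h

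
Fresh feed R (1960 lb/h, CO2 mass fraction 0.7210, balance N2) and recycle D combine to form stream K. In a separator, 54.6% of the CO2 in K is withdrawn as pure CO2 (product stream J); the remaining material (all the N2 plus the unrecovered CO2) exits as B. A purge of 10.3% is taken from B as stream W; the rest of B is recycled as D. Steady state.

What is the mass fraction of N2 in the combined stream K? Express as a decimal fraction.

N2 enters only via R and leaves only via the purge: 1960×0.279 = 0.103×(N2 in B), and the separator passes all N2, so N2 in K = N2 in B = 5309.1 lb/h.
CO2 in K: m_A = 1960×0.721 + (1−0.103)·(1−0.546)·m_A, so m_A = 1413.2/0.5928 = 2384 lb/h.
K = 2384 + 5309.1 = 7693.2 lb/h.
N2 fraction in K = 5309.1/7693.2 = 0.6901.

0.6901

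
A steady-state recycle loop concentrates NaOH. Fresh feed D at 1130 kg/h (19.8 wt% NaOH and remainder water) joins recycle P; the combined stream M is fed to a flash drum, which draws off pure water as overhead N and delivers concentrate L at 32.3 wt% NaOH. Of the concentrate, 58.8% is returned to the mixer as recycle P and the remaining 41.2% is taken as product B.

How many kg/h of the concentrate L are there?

Overall NaOH balance (none leaves overhead): NaOH in fresh feed = NaOH in product, i.e. 1130×0.198 = (1−0.588)·L·0.323.
L = 223.74/(0.323×0.412) = 1681.3 kg/h.

1681 kg/h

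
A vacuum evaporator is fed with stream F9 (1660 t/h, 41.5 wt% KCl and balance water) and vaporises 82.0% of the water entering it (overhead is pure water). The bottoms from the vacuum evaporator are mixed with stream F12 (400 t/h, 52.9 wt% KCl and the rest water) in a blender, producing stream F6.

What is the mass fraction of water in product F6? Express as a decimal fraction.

Vapour removed = 0.820×0.585×1660 = 796.3 t/h; concentrate = 863.7 t/h.
water reaching the mixer = 174.8 (from concentrate) + 400×0.471 = 363.2 t/h.
Product flow = 863.7 + 400 = 1263.7 t/h; water fraction = 0.287.

0.287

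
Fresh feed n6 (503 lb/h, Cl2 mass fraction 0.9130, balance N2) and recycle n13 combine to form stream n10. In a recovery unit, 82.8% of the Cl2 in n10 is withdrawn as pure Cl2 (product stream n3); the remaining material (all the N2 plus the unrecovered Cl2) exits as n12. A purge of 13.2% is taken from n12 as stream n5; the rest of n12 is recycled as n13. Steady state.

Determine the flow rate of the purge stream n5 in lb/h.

N2 enters only via n6 and leaves only via the purge: 503×0.087 = 0.132×(N2 in n12), and the recovery unit passes all N2, so N2 in n10 = N2 in n12 = 331.52 lb/h.
Cl2 in n10: m_A = 503×0.913 + (1−0.132)·(1−0.828)·m_A, so m_A = 459.24/0.8507 = 539.83 lb/h.
n12 = (1−0.828)×539.83 + 331.52 = 424.37 lb/h.
Purge n5 = 0.132×424.37 = 56.017 lb/h.

56.02 lb/h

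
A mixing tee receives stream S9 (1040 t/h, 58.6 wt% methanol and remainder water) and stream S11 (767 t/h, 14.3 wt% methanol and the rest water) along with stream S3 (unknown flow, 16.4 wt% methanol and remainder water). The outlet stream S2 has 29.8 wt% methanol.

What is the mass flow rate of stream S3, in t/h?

1348 t/h

Let S3 be the unknown flow. Total out = 1807 + S3.
methanol balance: 719.12 + 0.164·S3 = 0.298·(1807 + S3)
(0.164 − 0.298)·S3 = 0.298×1807 − 719.12 = -180.63
S3 = -180.63 / -0.134 = 1348 t/h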